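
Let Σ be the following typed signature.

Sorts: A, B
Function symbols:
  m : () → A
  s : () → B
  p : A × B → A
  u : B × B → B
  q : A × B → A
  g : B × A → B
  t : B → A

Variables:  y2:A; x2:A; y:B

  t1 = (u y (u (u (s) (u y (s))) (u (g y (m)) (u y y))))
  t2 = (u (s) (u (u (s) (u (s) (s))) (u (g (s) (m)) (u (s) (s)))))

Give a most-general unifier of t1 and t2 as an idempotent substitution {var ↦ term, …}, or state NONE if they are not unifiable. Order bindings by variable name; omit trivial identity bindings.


{y ↦ (s)}


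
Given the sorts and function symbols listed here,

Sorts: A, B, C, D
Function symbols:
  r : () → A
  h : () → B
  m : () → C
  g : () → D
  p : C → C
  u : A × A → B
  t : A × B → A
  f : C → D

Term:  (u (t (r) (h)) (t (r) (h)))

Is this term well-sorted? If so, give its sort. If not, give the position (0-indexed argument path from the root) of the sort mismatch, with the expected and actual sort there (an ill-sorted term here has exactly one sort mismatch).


well-sorted; sort = B

    (r) : A
    (h) : B
  (t (r) (h)) : A
    (r) : A
    (h) : B
  (t (r) (h)) : A
(u (t (r) (h)) (t (r) (h))) : B


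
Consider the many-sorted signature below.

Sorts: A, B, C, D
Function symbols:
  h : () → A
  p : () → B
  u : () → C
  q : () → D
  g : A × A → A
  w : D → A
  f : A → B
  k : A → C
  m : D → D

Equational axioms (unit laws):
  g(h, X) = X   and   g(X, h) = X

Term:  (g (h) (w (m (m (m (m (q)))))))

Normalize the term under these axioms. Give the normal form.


normal form = (w (m (m (m (m (q))))))

1. (g (h) (w (m (m (m (m (q)))))))  →  (w (m (m (m (m (q))))))


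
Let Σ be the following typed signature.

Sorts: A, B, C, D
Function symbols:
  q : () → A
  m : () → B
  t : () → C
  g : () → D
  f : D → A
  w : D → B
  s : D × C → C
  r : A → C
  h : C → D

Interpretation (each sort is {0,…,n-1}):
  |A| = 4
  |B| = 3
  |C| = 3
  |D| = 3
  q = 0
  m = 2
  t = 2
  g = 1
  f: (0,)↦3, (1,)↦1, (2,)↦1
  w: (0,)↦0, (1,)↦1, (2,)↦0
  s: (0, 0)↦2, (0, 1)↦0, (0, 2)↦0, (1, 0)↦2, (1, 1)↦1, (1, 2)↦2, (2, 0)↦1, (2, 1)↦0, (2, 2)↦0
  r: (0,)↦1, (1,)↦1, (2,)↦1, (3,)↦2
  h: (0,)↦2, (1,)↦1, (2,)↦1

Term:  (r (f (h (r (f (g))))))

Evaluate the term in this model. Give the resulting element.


  g = 1
  (f (g)) = f(1,) = 1
  (r (f (g))) = r(1,) = 1
  (h (r (f (g)))) = h(1,) = 1
  (f (h (r (f (g))))) = f(1,) = 1
  (r (f (h (r (f (g)))))) = r(1,) = 1

value = 1


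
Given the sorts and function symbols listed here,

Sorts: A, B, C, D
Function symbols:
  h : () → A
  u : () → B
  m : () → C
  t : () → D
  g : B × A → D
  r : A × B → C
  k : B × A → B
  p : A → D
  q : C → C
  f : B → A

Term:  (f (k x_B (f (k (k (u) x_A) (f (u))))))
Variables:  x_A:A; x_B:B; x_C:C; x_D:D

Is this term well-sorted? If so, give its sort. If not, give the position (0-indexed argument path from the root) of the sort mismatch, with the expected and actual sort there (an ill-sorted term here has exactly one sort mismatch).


well-sorted; sort = A

    x_B : B
          (u) : B
          x_A : A
        (k (u) x_A) : B
          (u) : B
        (f (u)) : A
      (k (k (u) x_A) (f (u))) : B
    (f (k (k (u) x_A) (f (u)))) : A
  (k x_B (f (k (k (u) x_A) (f (u))))) : B
(f (k x_B (f (k (k (u) x_A) (f (u)))))) : A


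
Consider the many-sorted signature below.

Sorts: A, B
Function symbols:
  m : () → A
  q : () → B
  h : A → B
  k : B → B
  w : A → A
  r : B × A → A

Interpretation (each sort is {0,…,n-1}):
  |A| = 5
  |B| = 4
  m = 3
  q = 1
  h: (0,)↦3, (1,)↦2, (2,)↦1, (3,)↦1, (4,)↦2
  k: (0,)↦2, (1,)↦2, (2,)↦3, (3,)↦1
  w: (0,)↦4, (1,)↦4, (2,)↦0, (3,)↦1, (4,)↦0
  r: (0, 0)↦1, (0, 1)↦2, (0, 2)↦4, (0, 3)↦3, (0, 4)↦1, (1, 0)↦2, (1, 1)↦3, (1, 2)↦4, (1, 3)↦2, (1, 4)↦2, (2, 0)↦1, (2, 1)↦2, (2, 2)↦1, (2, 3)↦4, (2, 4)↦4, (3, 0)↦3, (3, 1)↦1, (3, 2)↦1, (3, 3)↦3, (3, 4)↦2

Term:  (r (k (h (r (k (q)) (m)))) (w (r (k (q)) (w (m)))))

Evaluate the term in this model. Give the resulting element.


value = 3

  q = 1
  (k (q)) = k(1,) = 2
  m = 3
  (r (k (q)) (m)) = r(2, 3) = 4
  (h (r (k (q)) (m))) = h(4,) = 2
  (k (h (r (k (q)) (m)))) = k(2,) = 3
  q = 1
  (k (q)) = k(1,) = 2
  m = 3
  (w (m)) = w(3,) = 1
  (r (k (q)) (w (m))) = r(2, 1) = 2
  (w (r (k (q)) (w (m)))) = w(2,) = 0
  (r (k (h (r (k (q)) (m)))) (w (r (k (q)) (w (m))))) = r(3, 0) = 3


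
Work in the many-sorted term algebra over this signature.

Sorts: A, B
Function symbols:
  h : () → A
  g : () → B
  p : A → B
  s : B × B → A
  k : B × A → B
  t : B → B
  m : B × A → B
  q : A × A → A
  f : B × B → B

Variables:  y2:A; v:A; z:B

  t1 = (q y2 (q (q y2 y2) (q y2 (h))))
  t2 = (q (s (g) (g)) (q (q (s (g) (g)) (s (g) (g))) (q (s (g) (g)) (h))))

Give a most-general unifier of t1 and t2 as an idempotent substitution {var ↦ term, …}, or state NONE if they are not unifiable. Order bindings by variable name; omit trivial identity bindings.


{y2 ↦ (s (g) (g))}


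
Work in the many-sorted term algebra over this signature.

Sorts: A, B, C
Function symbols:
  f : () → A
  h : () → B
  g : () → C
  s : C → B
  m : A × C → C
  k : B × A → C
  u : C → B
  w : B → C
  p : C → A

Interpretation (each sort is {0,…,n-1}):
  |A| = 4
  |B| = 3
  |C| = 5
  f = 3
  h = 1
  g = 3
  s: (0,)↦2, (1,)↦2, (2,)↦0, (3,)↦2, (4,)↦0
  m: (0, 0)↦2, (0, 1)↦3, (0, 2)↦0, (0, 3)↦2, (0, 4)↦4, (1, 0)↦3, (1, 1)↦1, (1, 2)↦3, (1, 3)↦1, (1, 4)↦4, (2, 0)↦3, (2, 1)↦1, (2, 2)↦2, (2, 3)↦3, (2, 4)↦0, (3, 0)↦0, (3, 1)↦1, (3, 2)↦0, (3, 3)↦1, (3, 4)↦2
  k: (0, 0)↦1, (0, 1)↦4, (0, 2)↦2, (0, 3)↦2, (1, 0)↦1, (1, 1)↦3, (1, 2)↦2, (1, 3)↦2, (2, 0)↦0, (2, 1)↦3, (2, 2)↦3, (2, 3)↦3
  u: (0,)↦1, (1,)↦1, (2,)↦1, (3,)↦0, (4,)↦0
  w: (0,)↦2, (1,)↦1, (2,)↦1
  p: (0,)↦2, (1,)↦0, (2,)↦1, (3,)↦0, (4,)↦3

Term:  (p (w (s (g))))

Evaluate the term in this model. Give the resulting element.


value = 0

  g = 3
  (s (g)) = s(3,) = 2
  (w (s (g))) = w(2,) = 1
  (p (w (s (g)))) = p(1,) = 0


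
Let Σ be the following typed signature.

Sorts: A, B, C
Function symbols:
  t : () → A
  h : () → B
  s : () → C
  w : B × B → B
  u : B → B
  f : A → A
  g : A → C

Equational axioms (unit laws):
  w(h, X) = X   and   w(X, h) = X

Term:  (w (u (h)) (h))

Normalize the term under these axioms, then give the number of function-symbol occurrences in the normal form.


size = 2

1. (w (u (h)) (h))  →  (u (h))
normal form: (u (h))


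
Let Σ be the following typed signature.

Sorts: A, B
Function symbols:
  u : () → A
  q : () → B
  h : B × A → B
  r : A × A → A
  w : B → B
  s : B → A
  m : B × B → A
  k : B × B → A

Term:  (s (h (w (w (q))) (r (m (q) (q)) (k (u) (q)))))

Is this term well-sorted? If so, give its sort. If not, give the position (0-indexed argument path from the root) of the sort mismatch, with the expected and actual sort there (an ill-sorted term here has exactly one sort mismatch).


ill-sorted at position [0, 1, 1, 0]: expected B, got A

        (q) : B
      (w (q)) : B
    (w (w (q))) : B
        (q) : B
        (q) : B
      (m (q) (q)) : A
        (u) : A
        (q) : B
      (k (u) (q)) : ✗ arg 0 at [0, 1, 1, 0] has sort A, expected B


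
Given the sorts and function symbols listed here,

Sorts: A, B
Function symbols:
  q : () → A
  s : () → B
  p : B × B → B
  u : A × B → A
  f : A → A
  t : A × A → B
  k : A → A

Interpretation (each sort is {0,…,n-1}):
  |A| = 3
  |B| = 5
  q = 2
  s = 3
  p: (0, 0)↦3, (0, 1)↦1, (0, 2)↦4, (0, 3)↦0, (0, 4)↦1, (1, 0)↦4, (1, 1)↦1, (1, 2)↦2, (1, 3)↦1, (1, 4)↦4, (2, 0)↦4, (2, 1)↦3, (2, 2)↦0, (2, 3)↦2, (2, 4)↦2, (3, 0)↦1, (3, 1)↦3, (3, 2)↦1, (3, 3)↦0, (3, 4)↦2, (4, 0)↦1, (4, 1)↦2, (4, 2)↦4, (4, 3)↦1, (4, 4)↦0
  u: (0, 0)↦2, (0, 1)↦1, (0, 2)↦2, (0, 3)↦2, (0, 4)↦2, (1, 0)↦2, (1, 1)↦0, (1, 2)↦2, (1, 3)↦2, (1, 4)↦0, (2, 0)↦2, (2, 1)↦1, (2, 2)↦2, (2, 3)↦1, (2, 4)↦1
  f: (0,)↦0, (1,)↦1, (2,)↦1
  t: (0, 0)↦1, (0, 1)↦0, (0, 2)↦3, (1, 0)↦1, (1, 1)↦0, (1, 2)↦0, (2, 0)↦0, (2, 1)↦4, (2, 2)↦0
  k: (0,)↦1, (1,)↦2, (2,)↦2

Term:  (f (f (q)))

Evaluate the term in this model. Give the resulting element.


  q = 2
  (f (q)) = f(2,) = 1
  (f (f (q))) = f(1,) = 1

value = 1


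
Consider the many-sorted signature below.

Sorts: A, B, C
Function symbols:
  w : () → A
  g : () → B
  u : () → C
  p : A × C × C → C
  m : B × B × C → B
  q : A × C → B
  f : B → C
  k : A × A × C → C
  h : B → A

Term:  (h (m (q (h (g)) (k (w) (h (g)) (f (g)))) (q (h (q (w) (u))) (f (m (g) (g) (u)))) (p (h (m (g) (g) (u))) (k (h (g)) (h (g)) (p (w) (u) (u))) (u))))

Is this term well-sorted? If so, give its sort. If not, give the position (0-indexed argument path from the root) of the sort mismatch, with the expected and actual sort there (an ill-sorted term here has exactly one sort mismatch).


        (g) : B
      (h (g)) : A
        (w) : A
          (g) : B
        (h (g)) : A
          (g) : B
        (f (g)) : C
      (k (w) (h (g)) (f (g))) : C
    (q (h (g)) (k (w) (h (g)) (f (g)))) : B
          (w) : A
          (u) : C
        (q (w) (u)) : B
      (h (q (w) (u))) : A
          (g) : B
          (g) : B
          (u) : C
        (m (g) (g) (u)) : B
      (f (m (g) (g) (u))) : C
    (q (h (q (w) (u))) (f (m (g) (g) (u)))) : B
          (g) : B
          (g) : B
          (u) : C
        (m (g) (g) (u)) : B
      (h (m (g) (g) (u))) : A
          (g) : B
        (h (g)) : A
          (g) : B
        (h (g)) : A
          (w) : A
          (u) : C
          (u) : C
        (p (w) (u) (u)) : C
      (k (h (g)) (h (g)) (p (w) (u) (u))) : C
      (u) : C
    (p (h (m (g) (g) (u))) (k (h (g)) (h (g)) (p (w) (u) (u))) (u)) : C
  (m (q (h (g)) (k (w) (h (g)) (f (g)))) (q (h (q (w) (u))) (f (m (g) (g) (u)))) (p (h (m (g) (g) (u))) (k (h (g)) (h (g)) (p (w) (u) (u))) (u))) : B
(h (m (q (h (g)) (k (w) (h (g)) (f (g)))) (q (h (q (w) (u))) (f (m (g) (g) (u)))) (p (h (m (g) (g) (u))) (k (h (g)) (h (g)) (p (w) (u) (u))) (u)))) : A

well-sorted; sort = A


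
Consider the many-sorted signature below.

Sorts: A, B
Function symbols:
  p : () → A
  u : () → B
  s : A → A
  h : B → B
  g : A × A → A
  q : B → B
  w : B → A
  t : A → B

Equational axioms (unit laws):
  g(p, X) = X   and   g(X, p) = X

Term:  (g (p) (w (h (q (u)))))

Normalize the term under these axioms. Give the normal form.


1. (g (p) (w (h (q (u)))))  →  (w (h (q (u))))

normal form = (w (h (q (u))))


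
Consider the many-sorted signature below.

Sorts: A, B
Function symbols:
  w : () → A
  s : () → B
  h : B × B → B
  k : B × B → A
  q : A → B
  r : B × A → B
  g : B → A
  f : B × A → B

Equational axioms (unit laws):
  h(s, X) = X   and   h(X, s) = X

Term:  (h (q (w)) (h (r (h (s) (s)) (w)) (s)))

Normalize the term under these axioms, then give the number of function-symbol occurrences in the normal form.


1. (h (q (w)) (h (r (h (s) (s)) (w)) (s)))  →  (h (q (w)) (r (h (s) (s)) (w)))
2. (h (q (w)) (r (h (s) (s)) (w)))  →  (h (q (w)) (r (s) (w)))
normal form: (h (q (w)) (r (s) (w)))

size = 6


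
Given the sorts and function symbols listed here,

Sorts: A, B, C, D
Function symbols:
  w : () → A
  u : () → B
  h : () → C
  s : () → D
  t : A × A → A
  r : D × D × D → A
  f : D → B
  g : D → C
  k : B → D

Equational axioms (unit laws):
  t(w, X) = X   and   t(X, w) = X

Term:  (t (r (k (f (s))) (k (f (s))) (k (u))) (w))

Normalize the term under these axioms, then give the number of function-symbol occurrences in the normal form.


size = 9

1. (t (r (k (f (s))) (k (f (s))) (k (u))) (w))  →  (r (k (f (s))) (k (f (s))) (k (u)))
normal form: (r (k (f (s))) (k (f (s))) (k (u)))


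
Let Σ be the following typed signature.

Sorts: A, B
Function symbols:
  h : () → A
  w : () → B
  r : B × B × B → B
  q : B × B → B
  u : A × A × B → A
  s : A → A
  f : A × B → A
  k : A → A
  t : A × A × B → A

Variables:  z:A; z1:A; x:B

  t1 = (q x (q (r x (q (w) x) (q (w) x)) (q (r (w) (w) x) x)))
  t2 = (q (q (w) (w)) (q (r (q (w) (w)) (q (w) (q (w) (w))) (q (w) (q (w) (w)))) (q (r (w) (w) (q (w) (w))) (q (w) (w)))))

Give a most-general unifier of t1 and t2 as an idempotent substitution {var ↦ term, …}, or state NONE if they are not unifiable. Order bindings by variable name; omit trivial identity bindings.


{x ↦ (q (w) (w))}


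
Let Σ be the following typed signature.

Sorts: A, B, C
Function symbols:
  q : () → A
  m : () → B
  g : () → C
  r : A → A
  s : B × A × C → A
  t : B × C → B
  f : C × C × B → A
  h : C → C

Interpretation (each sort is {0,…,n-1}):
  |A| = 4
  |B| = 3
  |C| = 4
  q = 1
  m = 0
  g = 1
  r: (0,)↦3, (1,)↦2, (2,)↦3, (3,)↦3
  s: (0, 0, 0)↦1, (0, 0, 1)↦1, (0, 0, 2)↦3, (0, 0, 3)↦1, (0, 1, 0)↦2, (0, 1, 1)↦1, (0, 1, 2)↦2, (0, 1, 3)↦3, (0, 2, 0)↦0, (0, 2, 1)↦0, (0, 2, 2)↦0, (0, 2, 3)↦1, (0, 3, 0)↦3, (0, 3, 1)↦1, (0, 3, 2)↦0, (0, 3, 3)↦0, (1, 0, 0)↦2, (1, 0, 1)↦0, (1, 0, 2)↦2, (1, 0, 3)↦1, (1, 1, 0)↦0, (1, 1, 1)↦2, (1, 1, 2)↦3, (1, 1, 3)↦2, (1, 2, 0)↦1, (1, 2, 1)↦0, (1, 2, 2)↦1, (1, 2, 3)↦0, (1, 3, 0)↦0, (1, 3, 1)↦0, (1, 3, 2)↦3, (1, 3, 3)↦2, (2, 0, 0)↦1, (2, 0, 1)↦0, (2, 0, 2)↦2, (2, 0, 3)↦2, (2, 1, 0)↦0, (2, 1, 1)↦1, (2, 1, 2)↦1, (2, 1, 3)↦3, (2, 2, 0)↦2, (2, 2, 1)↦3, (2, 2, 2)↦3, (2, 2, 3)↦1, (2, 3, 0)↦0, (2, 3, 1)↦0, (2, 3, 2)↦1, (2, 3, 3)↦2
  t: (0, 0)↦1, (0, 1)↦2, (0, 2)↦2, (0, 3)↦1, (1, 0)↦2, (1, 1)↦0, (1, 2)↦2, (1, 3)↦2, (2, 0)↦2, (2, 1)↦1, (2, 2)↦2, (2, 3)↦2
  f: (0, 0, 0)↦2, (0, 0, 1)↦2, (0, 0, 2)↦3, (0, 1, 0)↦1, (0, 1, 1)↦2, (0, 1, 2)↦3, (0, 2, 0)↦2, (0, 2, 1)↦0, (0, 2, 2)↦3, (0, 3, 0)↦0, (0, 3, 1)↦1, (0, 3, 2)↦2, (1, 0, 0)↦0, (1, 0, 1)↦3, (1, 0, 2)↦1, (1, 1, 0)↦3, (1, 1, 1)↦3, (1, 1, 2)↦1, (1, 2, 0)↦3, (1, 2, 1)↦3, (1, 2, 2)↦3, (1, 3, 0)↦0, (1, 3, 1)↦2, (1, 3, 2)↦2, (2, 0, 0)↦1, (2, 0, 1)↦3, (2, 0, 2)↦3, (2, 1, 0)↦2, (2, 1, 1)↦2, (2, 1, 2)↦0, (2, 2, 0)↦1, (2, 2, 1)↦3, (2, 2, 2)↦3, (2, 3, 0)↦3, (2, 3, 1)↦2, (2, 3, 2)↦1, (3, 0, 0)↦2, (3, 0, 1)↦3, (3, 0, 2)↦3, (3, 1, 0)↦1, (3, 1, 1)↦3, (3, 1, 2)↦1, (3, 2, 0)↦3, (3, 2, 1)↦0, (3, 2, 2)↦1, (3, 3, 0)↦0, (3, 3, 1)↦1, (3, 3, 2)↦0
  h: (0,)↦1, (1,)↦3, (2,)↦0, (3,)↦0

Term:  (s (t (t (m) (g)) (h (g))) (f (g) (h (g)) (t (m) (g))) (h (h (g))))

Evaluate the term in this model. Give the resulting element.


value = 2

  m = 0
  g = 1
  (t (m) (g)) = t(0, 1) = 2
  g = 1
  (h (g)) = h(1,) = 3
  (t (t (m) (g)) (h (g))) = t(2, 3) = 2
  g = 1
  g = 1
  (h (g)) = h(1,) = 3
  m = 0
  g = 1
  (t (m) (g)) = t(0, 1) = 2
  (f (g) (h (g)) (t (m) (g))) = f(1, 3, 2) = 2
  g = 1
  (h (g)) = h(1,) = 3
  (h (h (g))) = h(3,) = 0
  (s (t (t (m) (g)) (h (g))) (f (g) (h (g)) (t (m) (g))) (h (h (g)))) = s(2, 2, 0) = 2


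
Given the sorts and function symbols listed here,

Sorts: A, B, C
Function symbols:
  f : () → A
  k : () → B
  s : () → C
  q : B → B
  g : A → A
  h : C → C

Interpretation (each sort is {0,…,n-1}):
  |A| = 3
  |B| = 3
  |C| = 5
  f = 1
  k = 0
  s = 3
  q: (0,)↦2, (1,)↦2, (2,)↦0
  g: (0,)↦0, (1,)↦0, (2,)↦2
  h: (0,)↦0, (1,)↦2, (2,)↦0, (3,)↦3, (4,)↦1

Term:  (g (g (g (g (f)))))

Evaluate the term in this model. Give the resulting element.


  f = 1
  (g (f)) = g(1,) = 0
  (g (g (f))) = g(0,) = 0
  (g (g (g (f)))) = g(0,) = 0
  (g (g (g (g (f))))) = g(0,) = 0

value = 0


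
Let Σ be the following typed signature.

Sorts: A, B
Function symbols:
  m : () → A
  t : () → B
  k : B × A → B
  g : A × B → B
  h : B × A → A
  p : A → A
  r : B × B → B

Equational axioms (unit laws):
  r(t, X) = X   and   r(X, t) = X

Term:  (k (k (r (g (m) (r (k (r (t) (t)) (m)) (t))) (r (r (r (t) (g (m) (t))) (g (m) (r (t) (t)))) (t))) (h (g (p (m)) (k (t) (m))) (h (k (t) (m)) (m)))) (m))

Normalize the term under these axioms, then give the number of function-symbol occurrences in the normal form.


1. (k (k (r (g (m) (r (k (r (t) (t)) (m)) (t))) (r (r (r (t) (g (m) (t))) (g (m) (r (t) (t)))) (t))) (h (g (p (m)) (k (t) (m))) (h (k (t) (m)) (m)))) (m))  →  (k (k (r (g (m) (k (r (t) (t)) (m))) (r (r (r (t) (g (m) (t))) (g (m) (r (t) (t)))) (t))) (h (g (p (m)) (k (t) (m))) (h (k (t) (m)) (m)))) (m))
2. (k (k (r (g (m) (k (r (t) (t)) (m))) (r (r (r (t) (g (m) (t))) (g (m) (r (t) (t)))) (t))) (h (g (p (m)) (k (t) (m))) (h (k (t) (m)) (m)))) (m))  →  (k (k (r (g (m) (k (t) (m))) (r (r (r (t) (g (m) (t))) (g (m) (r (t) (t)))) (t))) (h (g (p (m)) (k (t) (m))) (h (k (t) (m)) (m)))) (m))
3. (k (k (r (g (m) (k (t) (m))) (r (r (r (t) (g (m) (t))) (g (m) (r (t) (t)))) (t))) (h (g (p (m)) (k (t) (m))) (h (k (t) (m)) (m)))) (m))  →  (k (k (r (g (m) (k (t) (m))) (r (r (t) (g (m) (t))) (g (m) (r (t) (t))))) (h (g (p (m)) (k (t) (m))) (h (k (t) (m)) (m)))) (m))
4. (k (k (r (g (m) (k (t) (m))) (r (r (t) (g (m) (t))) (g (m) (r (t) (t))))) (h (g (p (m)) (k (t) (m))) (h (k (t) (m)) (m)))) (m))  →  (k (k (r (g (m) (k (t) (m))) (r (g (m) (t)) (g (m) (r (t) (t))))) (h (g (p (m)) (k (t) (m))) (h (k (t) (m)) (m)))) (m))
5. (k (k (r (g (m) (k (t) (m))) (r (g (m) (t)) (g (m) (r (t) (t))))) (h (g (p (m)) (k (t) (m))) (h (k (t) (m)) (m)))) (m))  →  (k (k (r (g (m) (k (t) (m))) (r (g (m) (t)) (g (m) (t)))) (h (g (p (m)) (k (t) (m))) (h (k (t) (m)) (m)))) (m))
normal form: (k (k (r (g (m) (k (t) (m))) (r (g (m) (t)) (g (m) (t)))) (h (g (p (m)) (k (t) (m))) (h (k (t) (m)) (m)))) (m))

size = 28


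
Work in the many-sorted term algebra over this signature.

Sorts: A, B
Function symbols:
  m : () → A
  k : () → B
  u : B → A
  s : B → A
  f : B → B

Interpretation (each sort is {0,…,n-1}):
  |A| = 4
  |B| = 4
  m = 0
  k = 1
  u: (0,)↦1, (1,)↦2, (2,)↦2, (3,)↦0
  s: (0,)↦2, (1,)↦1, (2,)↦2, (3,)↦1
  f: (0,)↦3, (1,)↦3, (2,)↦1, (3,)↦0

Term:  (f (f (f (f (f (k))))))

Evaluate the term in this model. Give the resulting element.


  k = 1
  (f (k)) = f(1,) = 3
  (f (f (k))) = f(3,) = 0
  (f (f (f (k)))) = f(0,) = 3
  (f (f (f (f (k))))) = f(3,) = 0
  (f (f (f (f (f (k)))))) = f(0,) = 3

value = 3


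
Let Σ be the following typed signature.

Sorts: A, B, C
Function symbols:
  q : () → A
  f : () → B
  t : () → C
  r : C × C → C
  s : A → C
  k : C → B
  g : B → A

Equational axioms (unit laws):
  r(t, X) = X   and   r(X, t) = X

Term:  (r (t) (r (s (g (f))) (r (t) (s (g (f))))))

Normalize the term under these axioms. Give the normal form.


1. (r (t) (r (s (g (f))) (r (t) (s (g (f))))))  →  (r (s (g (f))) (r (t) (s (g (f)))))
2. (r (s (g (f))) (r (t) (s (g (f)))))  →  (r (s (g (f))) (s (g (f))))

normal form = (r (s (g (f))) (s (g (f))))


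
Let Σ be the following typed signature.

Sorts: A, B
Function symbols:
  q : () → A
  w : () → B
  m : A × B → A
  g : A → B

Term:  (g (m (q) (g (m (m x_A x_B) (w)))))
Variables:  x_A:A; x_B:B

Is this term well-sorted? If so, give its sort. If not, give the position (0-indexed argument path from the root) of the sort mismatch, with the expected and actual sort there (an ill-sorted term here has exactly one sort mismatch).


well-sorted; sort = B

    (q) : A
          x_A : A
          x_B : B
        (m x_A x_B) : A
        (w) : B
      (m (m x_A x_B) (w)) : A
    (g (m (m x_A x_B) (w))) : B
  (m (q) (g (m (m x_A x_B) (w)))) : A
(g (m (q) (g (m (m x_A x_B) (w))))) : B


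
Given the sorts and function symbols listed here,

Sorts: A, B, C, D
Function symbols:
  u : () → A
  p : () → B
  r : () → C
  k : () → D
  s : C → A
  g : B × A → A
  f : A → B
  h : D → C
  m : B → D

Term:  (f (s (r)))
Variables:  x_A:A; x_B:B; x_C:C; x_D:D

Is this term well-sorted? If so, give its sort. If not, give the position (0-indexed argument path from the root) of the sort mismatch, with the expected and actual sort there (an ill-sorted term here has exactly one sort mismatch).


well-sorted; sort = B

    (r) : C
  (s (r)) : A
(f (s (r))) : B


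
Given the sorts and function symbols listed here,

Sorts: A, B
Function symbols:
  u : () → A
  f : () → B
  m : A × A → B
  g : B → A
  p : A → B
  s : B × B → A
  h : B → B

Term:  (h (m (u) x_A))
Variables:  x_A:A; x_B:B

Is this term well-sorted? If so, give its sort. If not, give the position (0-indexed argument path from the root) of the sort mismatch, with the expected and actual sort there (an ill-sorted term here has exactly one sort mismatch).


well-sorted; sort = B

    (u) : A
    x_A : A
  (m (u) x_A) : B
(h (m (u) x_A)) : B


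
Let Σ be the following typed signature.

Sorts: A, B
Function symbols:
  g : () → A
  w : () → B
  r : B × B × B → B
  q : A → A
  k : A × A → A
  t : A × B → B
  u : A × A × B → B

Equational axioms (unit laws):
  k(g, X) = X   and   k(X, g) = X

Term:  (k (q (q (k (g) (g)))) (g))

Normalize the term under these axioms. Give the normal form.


normal form = (q (q (g)))

1. (k (q (q (k (g) (g)))) (g))  →  (q (q (k (g) (g))))
2. (q (q (k (g) (g))))  →  (q (q (g)))


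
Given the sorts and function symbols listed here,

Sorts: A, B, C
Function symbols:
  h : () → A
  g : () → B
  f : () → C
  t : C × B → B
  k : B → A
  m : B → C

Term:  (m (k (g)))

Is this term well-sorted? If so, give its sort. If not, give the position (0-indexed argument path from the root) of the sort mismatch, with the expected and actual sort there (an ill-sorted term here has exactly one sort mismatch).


ill-sorted at position [0]: expected B, got A

    (g) : B
  (k (g)) : A
(m (k (g))) : ✗ arg 0 at [0] has sort A, expected B


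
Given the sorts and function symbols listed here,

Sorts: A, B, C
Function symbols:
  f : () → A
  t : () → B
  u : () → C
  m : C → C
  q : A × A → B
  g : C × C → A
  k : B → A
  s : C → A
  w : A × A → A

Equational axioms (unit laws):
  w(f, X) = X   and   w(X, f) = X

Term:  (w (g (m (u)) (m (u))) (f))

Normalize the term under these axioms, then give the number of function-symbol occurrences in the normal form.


1. (w (g (m (u)) (m (u))) (f))  →  (g (m (u)) (m (u)))
normal form: (g (m (u)) (m (u)))

size = 5


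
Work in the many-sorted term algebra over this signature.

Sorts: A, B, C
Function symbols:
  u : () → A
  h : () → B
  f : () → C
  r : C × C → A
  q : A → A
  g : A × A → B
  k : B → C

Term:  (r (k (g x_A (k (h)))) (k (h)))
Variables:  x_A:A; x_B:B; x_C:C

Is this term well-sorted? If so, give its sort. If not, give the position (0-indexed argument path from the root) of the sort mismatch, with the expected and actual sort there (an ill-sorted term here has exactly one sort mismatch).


      x_A : A
        (h) : B
      (k (h)) : C
    (g x_A (k (h))) : ✗ arg 1 at [0, 0, 1] has sort C, expected A
    (h) : B
  (k (h)) : C

ill-sorted at position [0, 0, 1]: expected A, got C


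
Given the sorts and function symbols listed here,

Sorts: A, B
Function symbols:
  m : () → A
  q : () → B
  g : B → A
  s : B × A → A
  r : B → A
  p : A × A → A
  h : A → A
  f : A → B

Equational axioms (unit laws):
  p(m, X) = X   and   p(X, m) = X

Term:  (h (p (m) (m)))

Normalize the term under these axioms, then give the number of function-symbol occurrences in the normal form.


size = 2

1. (h (p (m) (m)))  →  (h (m))
normal form: (h (m))


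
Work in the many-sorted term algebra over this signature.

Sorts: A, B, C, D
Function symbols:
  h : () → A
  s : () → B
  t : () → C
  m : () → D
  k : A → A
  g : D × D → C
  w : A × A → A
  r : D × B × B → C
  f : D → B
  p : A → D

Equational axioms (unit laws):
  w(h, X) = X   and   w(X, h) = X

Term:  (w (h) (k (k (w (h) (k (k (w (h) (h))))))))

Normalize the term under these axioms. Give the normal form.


1. (w (h) (k (k (w (h) (k (k (w (h) (h))))))))  →  (k (k (w (h) (k (k (w (h) (h)))))))
2. (k (k (w (h) (k (k (w (h) (h)))))))  →  (k (k (k (k (w (h) (h))))))
3. (k (k (k (k (w (h) (h))))))  →  (k (k (k (k (h)))))

normal form = (k (k (k (k (h)))))


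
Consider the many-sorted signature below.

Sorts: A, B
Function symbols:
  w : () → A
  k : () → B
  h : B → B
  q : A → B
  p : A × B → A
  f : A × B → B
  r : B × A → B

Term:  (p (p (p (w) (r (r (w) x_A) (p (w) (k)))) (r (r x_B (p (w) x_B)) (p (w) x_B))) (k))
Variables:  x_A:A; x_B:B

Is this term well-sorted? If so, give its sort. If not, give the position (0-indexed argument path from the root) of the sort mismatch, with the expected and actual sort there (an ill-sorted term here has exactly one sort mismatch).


      (w) : A
          (w) : A
          x_A : A
        (r (w) x_A) : ✗ arg 0 at [0, 0, 1, 0, 0] has sort A, expected B
          (w) : A
          (k) : B
        (p (w) (k)) : A
        x_B : B
          (w) : A
          x_B : B
        (p (w) x_B) : A
      (r x_B (p (w) x_B)) : B
        (w) : A
        x_B : B
      (p (w) x_B) : A
    (r (r x_B (p (w) x_B)) (p (w) x_B)) : B
  (k) : B

ill-sorted at position [0, 0, 1, 0, 0]: expected B, got A


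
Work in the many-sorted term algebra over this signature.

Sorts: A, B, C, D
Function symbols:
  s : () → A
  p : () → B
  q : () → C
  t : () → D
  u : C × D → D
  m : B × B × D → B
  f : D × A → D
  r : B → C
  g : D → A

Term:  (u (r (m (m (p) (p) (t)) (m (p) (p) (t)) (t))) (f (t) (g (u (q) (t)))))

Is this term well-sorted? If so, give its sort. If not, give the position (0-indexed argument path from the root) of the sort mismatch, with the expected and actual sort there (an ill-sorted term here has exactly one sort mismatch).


        (p) : B
        (p) : B
        (t) : D
      (m (p) (p) (t)) : B
        (p) : B
        (p) : B
        (t) : D
      (m (p) (p) (t)) : B
      (t) : D
    (m (m (p) (p) (t)) (m (p) (p) (t)) (t)) : B
  (r (m (m (p) (p) (t)) (m (p) (p) (t)) (t))) : C
    (t) : D
        (q) : C
        (t) : D
      (u (q) (t)) : D
    (g (u (q) (t))) : A
  (f (t) (g (u (q) (t)))) : D
(u (r (m (m (p) (p) (t)) (m (p) (p) (t)) (t))) (f (t) (g (u (q) (t))))) : D

well-sorted; sort = D


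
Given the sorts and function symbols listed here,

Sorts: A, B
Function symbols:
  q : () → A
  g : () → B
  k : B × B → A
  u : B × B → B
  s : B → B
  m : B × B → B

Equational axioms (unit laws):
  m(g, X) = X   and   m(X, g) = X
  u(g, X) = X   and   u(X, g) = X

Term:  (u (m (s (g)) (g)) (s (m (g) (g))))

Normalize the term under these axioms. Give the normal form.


normal form = (u (s (g)) (s (g)))

1. (u (m (s (g)) (g)) (s (m (g) (g))))  →  (u (s (g)) (s (m (g) (g))))
2. (u (s (g)) (s (m (g) (g))))  →  (u (s (g)) (s (g)))


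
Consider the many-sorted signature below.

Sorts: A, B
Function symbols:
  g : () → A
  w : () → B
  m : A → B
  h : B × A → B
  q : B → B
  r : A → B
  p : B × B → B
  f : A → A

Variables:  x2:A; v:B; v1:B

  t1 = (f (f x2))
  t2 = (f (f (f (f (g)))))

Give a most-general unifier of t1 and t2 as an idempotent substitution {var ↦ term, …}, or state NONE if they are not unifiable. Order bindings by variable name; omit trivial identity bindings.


{x2 ↦ (f (f (g)))}


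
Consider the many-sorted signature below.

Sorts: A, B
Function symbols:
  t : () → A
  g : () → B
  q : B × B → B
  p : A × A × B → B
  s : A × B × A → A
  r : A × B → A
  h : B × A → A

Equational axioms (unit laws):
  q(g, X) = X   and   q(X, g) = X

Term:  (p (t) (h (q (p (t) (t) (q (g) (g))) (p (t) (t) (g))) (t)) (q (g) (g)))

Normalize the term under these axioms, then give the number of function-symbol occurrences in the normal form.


size = 14

1. (p (t) (h (q (p (t) (t) (q (g) (g))) (p (t) (t) (g))) (t)) (q (g) (g)))  →  (p (t) (h (q (p (t) (t) (g)) (p (t) (t) (g))) (t)) (q (g) (g)))
2. (p (t) (h (q (p (t) (t) (g)) (p (t) (t) (g))) (t)) (q (g) (g)))  →  (p (t) (h (q (p (t) (t) (g)) (p (t) (t) (g))) (t)) (g))
normal form: (p (t) (h (q (p (t) (t) (g)) (p (t) (t) (g))) (t)) (g))


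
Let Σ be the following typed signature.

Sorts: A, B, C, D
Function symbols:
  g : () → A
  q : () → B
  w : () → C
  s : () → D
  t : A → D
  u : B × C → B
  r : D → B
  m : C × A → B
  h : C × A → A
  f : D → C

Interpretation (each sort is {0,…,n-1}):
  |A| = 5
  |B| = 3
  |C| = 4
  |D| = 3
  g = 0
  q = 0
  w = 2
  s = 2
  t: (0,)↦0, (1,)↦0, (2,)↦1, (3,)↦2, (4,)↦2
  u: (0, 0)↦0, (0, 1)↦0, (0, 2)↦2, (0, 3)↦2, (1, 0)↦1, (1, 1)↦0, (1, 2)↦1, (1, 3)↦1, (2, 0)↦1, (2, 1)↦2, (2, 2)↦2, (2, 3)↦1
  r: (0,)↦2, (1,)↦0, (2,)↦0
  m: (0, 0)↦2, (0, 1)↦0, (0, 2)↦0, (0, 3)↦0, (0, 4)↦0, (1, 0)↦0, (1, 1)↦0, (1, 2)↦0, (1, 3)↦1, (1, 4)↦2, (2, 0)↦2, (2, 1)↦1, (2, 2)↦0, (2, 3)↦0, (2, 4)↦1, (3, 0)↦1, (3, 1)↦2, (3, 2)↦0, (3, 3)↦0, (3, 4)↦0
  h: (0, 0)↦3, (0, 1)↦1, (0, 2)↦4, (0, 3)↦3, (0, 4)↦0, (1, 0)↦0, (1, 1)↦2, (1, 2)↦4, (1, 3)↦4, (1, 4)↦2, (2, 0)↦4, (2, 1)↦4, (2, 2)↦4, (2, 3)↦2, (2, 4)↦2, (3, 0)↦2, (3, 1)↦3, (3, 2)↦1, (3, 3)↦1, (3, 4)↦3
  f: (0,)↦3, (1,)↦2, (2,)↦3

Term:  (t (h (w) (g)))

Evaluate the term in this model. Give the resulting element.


value = 2

  w = 2
  g = 0
  (h (w) (g)) = h(2, 0) = 4
  (t (h (w) (g))) = t(4,) = 2


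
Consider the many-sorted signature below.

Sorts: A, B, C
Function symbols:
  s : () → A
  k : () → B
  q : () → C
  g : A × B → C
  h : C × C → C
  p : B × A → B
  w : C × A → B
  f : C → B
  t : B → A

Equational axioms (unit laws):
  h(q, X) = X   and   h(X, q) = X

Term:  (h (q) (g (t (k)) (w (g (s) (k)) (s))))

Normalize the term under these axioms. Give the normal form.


1. (h (q) (g (t (k)) (w (g (s) (k)) (s))))  →  (g (t (k)) (w (g (s) (k)) (s)))

normal form = (g (t (k)) (w (g (s) (k)) (s)))


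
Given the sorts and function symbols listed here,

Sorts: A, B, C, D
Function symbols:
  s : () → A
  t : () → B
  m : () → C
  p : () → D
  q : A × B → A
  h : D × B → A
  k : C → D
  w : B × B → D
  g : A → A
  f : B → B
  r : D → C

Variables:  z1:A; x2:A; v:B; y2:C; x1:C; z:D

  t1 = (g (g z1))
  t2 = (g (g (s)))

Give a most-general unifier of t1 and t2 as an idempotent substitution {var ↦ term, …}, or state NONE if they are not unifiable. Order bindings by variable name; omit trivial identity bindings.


{z1 ↦ (s)}


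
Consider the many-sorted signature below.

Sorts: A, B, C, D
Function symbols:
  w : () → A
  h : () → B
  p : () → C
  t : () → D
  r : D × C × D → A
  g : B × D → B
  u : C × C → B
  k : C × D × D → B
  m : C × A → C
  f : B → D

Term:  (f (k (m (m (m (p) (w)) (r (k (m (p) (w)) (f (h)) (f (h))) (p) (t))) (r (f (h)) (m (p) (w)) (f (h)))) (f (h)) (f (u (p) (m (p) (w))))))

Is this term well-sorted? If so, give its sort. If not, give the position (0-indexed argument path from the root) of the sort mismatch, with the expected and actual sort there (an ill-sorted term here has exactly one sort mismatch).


ill-sorted at position [0, 0, 0, 1, 0]: expected D, got B

          (p) : C
          (w) : A
        (m (p) (w)) : C
              (p) : C
              (w) : A
            (m (p) (w)) : C
              (h) : B
            (f (h)) : D
              (h) : B
            (f (h)) : D
          (k (m (p) (w)) (f (h)) (f (h))) : B
          (p) : C
          (t) : D
        (r (k (m (p) (w)) (f (h)) (f (h))) (p) (t)) : ✗ arg 0 at [0, 0, 0, 1, 0] has sort B, expected D
          (h) : B
        (f (h)) : D
          (p) : C
          (w) : A
        (m (p) (w)) : C
          (h) : B
        (f (h)) : D
      (r (f (h)) (m (p) (w)) (f (h))) : A
      (h) : B
    (f (h)) : D
        (p) : C
          (p) : C
          (w) : A
        (m (p) (w)) : C
      (u (p) (m (p) (w))) : B
    (f (u (p) (m (p) (w)))) : D


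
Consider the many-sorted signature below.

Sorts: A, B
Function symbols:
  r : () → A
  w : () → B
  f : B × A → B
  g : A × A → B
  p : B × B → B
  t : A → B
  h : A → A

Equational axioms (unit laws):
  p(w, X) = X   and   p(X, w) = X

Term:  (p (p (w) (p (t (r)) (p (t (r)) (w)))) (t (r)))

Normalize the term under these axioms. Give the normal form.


normal form = (p (p (t (r)) (t (r))) (t (r)))

1. (p (p (w) (p (t (r)) (p (t (r)) (w)))) (t (r)))  →  (p (p (t (r)) (p (t (r)) (w))) (t (r)))
2. (p (p (t (r)) (p (t (r)) (w))) (t (r)))  →  (p (p (t (r)) (t (r))) (t (r)))


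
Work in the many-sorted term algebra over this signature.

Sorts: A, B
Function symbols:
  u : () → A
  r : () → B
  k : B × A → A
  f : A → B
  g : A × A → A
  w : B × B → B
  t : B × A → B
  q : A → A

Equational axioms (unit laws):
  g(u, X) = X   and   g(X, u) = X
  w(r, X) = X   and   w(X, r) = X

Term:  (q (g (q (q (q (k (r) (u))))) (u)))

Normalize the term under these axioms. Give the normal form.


normal form = (q (q (q (q (k (r) (u))))))

1. (q (g (q (q (q (k (r) (u))))) (u)))  →  (q (q (q (q (k (r) (u))))))


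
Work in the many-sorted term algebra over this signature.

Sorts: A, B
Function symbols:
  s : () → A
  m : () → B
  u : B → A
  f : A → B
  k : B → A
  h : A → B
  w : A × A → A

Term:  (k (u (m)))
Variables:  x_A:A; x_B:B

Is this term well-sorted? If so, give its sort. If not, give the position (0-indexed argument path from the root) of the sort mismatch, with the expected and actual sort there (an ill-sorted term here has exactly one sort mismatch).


    (m) : B
  (u (m)) : A
(k (u (m))) : ✗ arg 0 at [0] has sort A, expected B

ill-sorted at position [0]: expected B, got A


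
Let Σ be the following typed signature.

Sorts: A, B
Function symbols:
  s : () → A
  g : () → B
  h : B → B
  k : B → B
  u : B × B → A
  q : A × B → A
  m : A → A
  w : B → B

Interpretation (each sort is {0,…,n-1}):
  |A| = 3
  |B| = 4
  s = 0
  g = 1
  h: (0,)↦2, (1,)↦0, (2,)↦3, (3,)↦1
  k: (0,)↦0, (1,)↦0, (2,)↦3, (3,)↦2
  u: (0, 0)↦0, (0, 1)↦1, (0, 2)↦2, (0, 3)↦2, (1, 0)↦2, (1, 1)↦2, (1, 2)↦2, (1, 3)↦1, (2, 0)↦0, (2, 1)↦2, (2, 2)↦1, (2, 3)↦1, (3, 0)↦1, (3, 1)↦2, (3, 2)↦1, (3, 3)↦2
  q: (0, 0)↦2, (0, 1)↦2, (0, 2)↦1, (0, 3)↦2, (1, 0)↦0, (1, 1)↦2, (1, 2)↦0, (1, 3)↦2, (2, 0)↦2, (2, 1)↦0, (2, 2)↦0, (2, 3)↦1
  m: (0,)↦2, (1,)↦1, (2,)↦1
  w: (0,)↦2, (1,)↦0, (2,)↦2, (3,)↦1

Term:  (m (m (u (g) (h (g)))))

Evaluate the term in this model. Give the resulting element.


value = 1

  g = 1
  g = 1
  (h (g)) = h(1,) = 0
  (u (g) (h (g))) = u(1, 0) = 2
  (m (u (g) (h (g)))) = m(2,) = 1
  (m (m (u (g) (h (g))))) = m(1,) = 1


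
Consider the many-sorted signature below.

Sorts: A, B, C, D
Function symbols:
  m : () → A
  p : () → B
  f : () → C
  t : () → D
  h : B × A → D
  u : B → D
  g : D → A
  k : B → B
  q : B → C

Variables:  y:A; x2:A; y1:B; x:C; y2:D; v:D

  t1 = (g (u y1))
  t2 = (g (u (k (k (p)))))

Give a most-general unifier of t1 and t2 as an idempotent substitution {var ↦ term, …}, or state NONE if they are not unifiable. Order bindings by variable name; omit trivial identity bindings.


{y1 ↦ (k (k (p)))}


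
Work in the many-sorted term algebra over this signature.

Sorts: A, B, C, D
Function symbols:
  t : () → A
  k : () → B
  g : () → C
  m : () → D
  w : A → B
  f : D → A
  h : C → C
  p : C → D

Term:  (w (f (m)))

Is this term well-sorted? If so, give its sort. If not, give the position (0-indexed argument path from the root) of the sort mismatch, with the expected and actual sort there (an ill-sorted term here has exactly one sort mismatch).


    (m) : D
  (f (m)) : A
(w (f (m))) : B

well-sorted; sort = B


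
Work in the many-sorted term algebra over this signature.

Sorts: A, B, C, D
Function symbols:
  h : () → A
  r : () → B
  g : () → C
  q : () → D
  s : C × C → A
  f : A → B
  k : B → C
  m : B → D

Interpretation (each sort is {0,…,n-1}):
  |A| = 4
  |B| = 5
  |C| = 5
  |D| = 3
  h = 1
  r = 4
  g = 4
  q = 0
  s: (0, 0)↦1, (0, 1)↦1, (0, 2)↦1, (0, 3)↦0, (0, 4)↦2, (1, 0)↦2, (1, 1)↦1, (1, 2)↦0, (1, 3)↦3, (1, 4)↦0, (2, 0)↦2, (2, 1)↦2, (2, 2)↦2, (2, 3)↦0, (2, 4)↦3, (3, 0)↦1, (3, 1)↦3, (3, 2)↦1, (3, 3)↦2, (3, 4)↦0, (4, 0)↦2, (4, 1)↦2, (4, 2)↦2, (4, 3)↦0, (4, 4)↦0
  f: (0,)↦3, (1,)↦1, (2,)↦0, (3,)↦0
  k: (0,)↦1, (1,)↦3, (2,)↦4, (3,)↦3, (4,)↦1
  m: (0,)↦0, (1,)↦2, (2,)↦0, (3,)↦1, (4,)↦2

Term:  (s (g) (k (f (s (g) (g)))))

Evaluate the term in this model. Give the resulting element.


  g = 4
  g = 4
  g = 4
  (s (g) (g)) = s(4, 4) = 0
  (f (s (g) (g))) = f(0,) = 3
  (k (f (s (g) (g)))) = k(3,) = 3
  (s (g) (k (f (s (g) (g))))) = s(4, 3) = 0

value = 0


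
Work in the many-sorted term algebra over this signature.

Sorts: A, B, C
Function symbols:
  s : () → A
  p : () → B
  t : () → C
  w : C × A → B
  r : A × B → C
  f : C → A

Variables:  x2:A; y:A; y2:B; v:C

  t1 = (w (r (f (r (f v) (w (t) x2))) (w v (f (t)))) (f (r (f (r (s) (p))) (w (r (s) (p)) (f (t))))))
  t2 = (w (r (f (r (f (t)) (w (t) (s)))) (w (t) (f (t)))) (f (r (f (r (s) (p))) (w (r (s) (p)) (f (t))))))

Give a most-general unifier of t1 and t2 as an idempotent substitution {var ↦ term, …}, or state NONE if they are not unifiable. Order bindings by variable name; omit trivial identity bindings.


{v ↦ (t), x2 ↦ (s)}


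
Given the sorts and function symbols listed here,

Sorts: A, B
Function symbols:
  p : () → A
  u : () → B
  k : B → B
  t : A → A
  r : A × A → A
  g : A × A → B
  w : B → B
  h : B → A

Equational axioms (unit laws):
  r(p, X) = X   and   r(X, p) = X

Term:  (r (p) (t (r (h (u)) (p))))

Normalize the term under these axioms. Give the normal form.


normal form = (t (h (u)))

1. (r (p) (t (r (h (u)) (p))))  →  (t (r (h (u)) (p)))
2. (t (r (h (u)) (p)))  →  (t (h (u)))


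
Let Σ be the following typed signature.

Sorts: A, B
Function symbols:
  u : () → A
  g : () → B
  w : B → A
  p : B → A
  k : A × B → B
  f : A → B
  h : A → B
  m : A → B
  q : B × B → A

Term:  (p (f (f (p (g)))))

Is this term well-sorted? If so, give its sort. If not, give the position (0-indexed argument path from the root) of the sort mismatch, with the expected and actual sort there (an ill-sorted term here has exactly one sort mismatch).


        (g) : B
      (p (g)) : A
    (f (p (g))) : B
  (f (f (p (g)))) : ✗ arg 0 at [0, 0] has sort B, expected A

ill-sorted at position [0, 0]: expected A, got B


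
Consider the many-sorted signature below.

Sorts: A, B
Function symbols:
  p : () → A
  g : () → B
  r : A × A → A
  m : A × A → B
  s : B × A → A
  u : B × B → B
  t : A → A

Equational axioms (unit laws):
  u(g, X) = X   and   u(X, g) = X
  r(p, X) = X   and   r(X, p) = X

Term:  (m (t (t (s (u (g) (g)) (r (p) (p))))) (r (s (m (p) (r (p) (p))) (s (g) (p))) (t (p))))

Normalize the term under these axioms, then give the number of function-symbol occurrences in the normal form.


1. (m (t (t (s (u (g) (g)) (r (p) (p))))) (r (s (m (p) (r (p) (p))) (s (g) (p))) (t (p))))  →  (m (t (t (s (g) (r (p) (p))))) (r (s (m (p) (r (p) (p))) (s (g) (p))) (t (p))))
2. (m (t (t (s (g) (r (p) (p))))) (r (s (m (p) (r (p) (p))) (s (g) (p))) (t (p))))  →  (m (t (t (s (g) (p)))) (r (s (m (p) (r (p) (p))) (s (g) (p))) (t (p))))
3. (m (t (t (s (g) (p)))) (r (s (m (p) (r (p) (p))) (s (g) (p))) (t (p))))  →  (m (t (t (s (g) (p)))) (r (s (m (p) (p)) (s (g) (p))) (t (p))))
normal form: (m (t (t (s (g) (p)))) (r (s (m (p) (p)) (s (g) (p))) (t (p))))

size = 16


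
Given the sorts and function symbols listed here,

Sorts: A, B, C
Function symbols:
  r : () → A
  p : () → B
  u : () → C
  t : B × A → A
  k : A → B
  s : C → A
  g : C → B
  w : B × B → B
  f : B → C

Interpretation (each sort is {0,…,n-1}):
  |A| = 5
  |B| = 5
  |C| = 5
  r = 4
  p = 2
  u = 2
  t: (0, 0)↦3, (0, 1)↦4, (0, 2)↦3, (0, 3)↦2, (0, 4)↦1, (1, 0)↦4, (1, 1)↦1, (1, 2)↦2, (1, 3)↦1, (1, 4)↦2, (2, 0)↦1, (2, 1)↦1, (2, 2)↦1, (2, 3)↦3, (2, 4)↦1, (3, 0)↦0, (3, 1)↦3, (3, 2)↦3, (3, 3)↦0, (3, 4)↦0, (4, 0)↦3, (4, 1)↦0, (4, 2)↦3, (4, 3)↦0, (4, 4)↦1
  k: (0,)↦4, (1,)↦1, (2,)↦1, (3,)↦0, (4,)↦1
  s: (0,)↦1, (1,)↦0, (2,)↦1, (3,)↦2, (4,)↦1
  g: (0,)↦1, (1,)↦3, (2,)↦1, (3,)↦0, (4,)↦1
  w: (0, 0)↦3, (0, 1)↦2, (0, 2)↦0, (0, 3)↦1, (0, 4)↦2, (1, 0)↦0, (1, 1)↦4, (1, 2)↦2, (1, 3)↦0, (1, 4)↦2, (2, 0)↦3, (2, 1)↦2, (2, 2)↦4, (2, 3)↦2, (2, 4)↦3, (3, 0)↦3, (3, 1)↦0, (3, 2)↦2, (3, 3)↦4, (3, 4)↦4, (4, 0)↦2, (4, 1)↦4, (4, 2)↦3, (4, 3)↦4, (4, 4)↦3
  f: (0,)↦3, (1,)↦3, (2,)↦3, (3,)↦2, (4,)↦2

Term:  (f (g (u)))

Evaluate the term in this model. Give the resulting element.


  u = 2
  (g (u)) = g(2,) = 1
  (f (g (u))) = f(1,) = 3

value = 3
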